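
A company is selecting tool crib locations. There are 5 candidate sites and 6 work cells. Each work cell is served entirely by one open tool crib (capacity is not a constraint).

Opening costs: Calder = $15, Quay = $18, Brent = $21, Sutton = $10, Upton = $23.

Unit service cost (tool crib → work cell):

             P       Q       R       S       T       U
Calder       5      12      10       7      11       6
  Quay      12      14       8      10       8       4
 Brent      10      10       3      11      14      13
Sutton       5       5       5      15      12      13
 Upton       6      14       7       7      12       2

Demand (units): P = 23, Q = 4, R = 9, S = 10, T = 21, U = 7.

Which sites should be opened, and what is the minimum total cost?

Open Quay, Sutton and Upton; minimum total cost 483.

For any fixed open set, each work cell goes to its cheapest open site; total = fixed + service.
{Quay, Sutton, Upton}: P→Sutton 5·23=115, Q→Sutton 5·4=20, R→Sutton 5·9=45, S→Upton 7·10=70, T→Quay 8·21=168, U→Upton 2·7=14. Service 432; fixed 51; total 483.
{Quay, Brent, Sutton, Upton}: service 414 + fixed 72 = 486
{Calder, Quay, Sutton}: P→Calder 5·23=115, Q→Sutton 5·4=20, R→Sutton 5·9=45, S→Calder 7·10=70, T→Quay 8·21=168, U→Quay 4·7=28. Service 446; fixed 43; total 489.
{Calder, Quay, Brent, Sutton, Upton}: service 414 + fixed 87 = 501
No other subset beats 483.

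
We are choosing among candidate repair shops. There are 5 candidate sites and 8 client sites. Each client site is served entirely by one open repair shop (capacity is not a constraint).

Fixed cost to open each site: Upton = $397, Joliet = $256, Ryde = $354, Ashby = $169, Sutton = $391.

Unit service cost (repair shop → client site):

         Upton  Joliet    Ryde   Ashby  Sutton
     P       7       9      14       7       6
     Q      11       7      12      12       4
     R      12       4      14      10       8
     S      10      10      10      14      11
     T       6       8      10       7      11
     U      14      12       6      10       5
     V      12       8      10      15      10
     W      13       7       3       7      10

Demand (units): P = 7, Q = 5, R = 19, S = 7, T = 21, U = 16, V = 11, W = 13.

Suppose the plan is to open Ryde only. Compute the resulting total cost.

Total cost: 1303

Each client site is assigned to its cheapest site among the open ones.
{Ryde}: P→Ryde 14·7=98, Q→Ryde 12·5=60, R→Ryde 14·19=266, S→Ryde 10·7=70, T→Ryde 10·21=210, U→Ryde 6·16=96, V→Ryde 10·11=110, W→Ryde 3·13=39. Service 949; fixed 354; total 1303.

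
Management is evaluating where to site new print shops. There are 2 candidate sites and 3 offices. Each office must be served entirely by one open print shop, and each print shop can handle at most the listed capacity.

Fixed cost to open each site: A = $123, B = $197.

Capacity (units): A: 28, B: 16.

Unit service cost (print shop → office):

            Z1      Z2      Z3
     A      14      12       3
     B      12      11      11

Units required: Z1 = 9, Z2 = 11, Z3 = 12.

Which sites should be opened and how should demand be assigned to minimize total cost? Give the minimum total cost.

Open {A, B}: Z1→B 12·9=108, Z2→A 12·11=132, Z3→A 3·12=36.
Loads: A carries 23/28, B carries 9/16. Service 276; fixed 320; total 596.
Next best feasible plan costs 603.

Minimum total cost: 596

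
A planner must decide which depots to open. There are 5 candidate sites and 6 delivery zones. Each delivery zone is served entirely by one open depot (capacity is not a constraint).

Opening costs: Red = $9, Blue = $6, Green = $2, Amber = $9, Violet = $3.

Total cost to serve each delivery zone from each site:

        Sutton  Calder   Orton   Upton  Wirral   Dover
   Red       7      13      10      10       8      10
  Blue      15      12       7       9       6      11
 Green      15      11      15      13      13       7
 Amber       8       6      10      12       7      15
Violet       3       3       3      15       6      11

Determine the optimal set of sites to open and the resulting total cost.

Open Green and Violet; minimum total cost 40.

For any fixed open set, each delivery zone goes to its cheapest open site; total = fixed + service.
{Green, Violet}: Sutton→Violet 3, Calder→Violet 3, Orton→Violet 3, Upton→Green 13, Wirral→Violet 6, Dover→Green 7. Service 35; fixed 5; total 40.
{Blue, Green, Violet}: Sutton→Violet 3, Calder→Violet 3, Orton→Violet 3, Upton→Blue 9, Wirral→Blue 6, Dover→Green 7. Service 31; fixed 11; total 42.
{Blue, Violet}: service 35 + fixed 9 = 44
{Red, Blue, Green, Amber, Violet}: service 31 + fixed 29 = 60
No other subset beats 40.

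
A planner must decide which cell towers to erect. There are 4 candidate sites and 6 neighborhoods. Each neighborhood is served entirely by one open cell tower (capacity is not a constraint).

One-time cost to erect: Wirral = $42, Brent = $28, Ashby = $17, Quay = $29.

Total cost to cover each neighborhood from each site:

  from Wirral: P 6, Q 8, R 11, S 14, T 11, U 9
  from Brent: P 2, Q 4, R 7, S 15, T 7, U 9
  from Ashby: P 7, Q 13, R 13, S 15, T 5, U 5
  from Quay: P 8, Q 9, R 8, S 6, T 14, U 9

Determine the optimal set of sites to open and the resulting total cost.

Open Brent only; minimum total cost 72.

For any fixed open set, each neighborhood goes to its cheapest open site; total = fixed + service.
{Brent}: P→Brent 2, Q→Brent 4, R→Brent 7, S→Brent 15, T→Brent 7, U→Brent 9. Service 44; fixed 28; total 72.
{Ashby}: P→Ashby 7, Q→Ashby 13, R→Ashby 13, S→Ashby 15, T→Ashby 5, U→Ashby 5. Service 58; fixed 17; total 75.
{Brent, Ashby}: P→Brent 2, Q→Brent 4, R→Brent 7, S→Brent 15, T→Ashby 5, U→Ashby 5. Service 38; fixed 45; total 83.
{Wirral, Brent, Ashby, Quay}: service 29 + fixed 116 = 145
(All 15 nonempty subsets were checked; Brent only is lowest.)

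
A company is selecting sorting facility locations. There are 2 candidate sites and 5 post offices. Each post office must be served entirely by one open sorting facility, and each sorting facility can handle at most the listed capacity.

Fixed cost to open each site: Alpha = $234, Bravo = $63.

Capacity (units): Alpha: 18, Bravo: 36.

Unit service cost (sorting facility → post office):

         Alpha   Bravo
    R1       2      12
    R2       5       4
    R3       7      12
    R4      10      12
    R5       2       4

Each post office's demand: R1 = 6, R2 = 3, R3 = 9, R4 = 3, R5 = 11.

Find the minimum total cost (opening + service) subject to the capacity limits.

Minimum total cost: 335

Open {Bravo}: R1→Bravo 12·6=72, R2→Bravo 4·3=12, R3→Bravo 12·9=108, R4→Bravo 12·3=36, R5→Bravo 4·11=44.
Loads: Bravo carries 32/36. Service 272; fixed 63; total 335.
Next best feasible plan costs 458.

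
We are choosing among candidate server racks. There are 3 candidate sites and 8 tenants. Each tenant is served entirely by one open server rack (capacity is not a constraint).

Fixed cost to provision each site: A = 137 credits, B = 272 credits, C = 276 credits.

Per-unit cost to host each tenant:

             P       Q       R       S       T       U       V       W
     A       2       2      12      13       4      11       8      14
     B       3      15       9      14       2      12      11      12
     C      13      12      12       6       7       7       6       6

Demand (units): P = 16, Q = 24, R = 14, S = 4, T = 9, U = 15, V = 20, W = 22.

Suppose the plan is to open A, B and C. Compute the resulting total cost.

Each tenant is assigned to its cheapest site among the open ones.
{A, B, C}: P→A 2·16=32, Q→A 2·24=48, R→B 9·14=126, S→C 6·4=24, T→B 2·9=18, U→C 7·15=105, V→C 6·20=120, W→C 6·22=132. Service 605; fixed 685; total 1290.

Total cost: 1290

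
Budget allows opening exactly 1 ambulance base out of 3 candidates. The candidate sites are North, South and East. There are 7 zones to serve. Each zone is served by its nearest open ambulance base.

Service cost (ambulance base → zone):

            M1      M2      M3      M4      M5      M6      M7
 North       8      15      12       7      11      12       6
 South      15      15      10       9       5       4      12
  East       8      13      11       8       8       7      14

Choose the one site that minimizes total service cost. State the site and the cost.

Choose East only; total service cost 69.

With exactly 1 open, each zone uses its cheapest among the chosen.
{East}: M1→East 8, M2→East 13, M3→East 11, M4→East 8, M5→East 8, M6→East 7, M7→East 14. Service cost 69.
{South}: service cost 70
{North}: service cost 71
Among all 3 size-1 choices, {East} is lowest.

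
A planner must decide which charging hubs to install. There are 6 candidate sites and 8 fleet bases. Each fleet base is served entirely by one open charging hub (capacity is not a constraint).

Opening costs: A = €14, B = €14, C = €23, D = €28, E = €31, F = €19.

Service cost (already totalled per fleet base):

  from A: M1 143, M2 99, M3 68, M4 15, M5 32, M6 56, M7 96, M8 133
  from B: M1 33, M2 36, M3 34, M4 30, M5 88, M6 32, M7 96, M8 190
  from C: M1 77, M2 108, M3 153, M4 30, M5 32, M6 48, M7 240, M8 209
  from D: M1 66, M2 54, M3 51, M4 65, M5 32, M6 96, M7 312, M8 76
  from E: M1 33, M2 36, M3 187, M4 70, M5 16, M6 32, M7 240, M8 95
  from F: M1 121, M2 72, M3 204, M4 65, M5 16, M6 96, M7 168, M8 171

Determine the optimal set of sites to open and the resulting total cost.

For any fixed open set, each fleet base goes to its cheapest open site; total = fixed + service.
{A, B, D}: M1→B 33, M2→B 36, M3→B 34, M4→A 15, M5→A 32, M6→B 32, M7→A 96, M8→D 76. Service 354; fixed 56; total 410.
{B, D}: service 369 + fixed 42 = 411
{A, B, D, F}: service 338 + fixed 75 = 413
{A, B, C, D, E, F}: service 338 + fixed 129 = 467
No other subset beats 410.

Open A, B and D; minimum total cost 410.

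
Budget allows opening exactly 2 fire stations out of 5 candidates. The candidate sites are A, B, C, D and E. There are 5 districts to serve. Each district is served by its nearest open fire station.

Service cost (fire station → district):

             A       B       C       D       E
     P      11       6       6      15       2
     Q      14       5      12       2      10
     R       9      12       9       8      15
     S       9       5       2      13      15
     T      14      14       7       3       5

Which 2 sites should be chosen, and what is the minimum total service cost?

Choose C and D; total service cost 21.

With exactly 2 open, each district uses its cheapest among the chosen.
{C, D}: P→C 6, Q→D 2, R→D 8, S→C 2, T→D 3. Service cost 21.
{B, D}: service cost 24
{C, E}: service cost 28
Among all 10 size-2 choices, {C, D} is lowest.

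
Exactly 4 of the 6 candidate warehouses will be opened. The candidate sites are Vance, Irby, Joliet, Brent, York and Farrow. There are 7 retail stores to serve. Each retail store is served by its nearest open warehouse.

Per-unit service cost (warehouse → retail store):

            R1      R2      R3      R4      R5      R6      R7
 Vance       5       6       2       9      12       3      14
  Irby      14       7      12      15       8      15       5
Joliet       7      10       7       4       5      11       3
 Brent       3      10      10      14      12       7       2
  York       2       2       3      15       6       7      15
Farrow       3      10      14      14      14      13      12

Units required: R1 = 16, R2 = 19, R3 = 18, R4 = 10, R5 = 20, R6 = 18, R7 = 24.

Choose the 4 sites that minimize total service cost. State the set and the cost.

With exactly 4 open, each retail store uses its cheapest among the chosen.
{Vance, Joliet, Brent, York}: R1→York 2·16=32, R2→York 2·19=38, R3→Vance 2·18=36, R4→Joliet 4·10=40, R5→Joliet 5·20=100, R6→Vance 3·18=54, R7→Brent 2·24=48. Service cost 348.
{Vance, Irby, Joliet, York}: service cost 372
{Vance, Joliet, York, Farrow}: service cost 372
Among all 15 size-4 choices, {Vance, Joliet, Brent, York} is lowest.

Choose Vance, Joliet, Brent and York; total service cost 348.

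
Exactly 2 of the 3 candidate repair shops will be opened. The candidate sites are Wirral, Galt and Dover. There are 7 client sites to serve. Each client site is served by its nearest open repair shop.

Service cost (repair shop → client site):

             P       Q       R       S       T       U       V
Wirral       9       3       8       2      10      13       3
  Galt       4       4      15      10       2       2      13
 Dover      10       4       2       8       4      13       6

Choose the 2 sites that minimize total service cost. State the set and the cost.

With exactly 2 open, each client site uses its cheapest among the chosen.
{Wirral, Galt}: P→Galt 4, Q→Wirral 3, R→Wirral 8, S→Wirral 2, T→Galt 2, U→Galt 2, V→Wirral 3. Service cost 24.
{Galt, Dover}: service cost 28
{Wirral, Dover}: service cost 36
Among all 3 size-2 choices, {Wirral, Galt} is lowest.

Choose Wirral and Galt; total service cost 24.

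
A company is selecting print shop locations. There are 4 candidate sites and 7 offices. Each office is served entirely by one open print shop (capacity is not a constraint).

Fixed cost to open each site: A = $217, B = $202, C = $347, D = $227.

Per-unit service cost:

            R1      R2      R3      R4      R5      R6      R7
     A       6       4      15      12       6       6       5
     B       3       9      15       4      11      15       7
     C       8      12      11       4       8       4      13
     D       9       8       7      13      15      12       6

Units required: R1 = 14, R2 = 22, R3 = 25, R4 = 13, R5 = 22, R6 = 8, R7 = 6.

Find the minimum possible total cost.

For any fixed open set, each office goes to its cheapest open site; total = fixed + service.
{A}: R1→A 6·14=84, R2→A 4·22=88, R3→A 15·25=375, R4→A 12·13=156, R5→A 6·22=132, R6→A 6·8=48, R7→A 5·6=30. Service 913; fixed 217; total 1130.
{A, D}: service 713 + fixed 444 = 1157
{A, B}: service 767 + fixed 419 = 1186
{A, B, C, D}: service 551 + fixed 993 = 1544
No other subset beats 1130.

Minimum total cost: 1130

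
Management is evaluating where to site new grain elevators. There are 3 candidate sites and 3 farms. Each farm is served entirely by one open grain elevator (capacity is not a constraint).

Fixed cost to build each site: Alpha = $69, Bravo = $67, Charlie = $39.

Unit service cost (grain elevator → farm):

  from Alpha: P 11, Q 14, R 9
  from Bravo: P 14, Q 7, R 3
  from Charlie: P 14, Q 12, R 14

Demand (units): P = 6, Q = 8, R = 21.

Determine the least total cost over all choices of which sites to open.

For any fixed open set, each farm goes to its cheapest open site; total = fixed + service.
{Bravo}: P→Bravo 14·6=84, Q→Bravo 7·8=56, R→Bravo 3·21=63. Service 203; fixed 67; total 270.
{Bravo, Charlie}: service 203 + fixed 106 = 309
{Alpha, Bravo}: service 185 + fixed 136 = 321
{Alpha, Bravo, Charlie}: P→Alpha 11·6=66, Q→Bravo 7·8=56, R→Bravo 3·21=63. Service 185; fixed 175; total 360.
No other subset beats 270.

Minimum total cost: 270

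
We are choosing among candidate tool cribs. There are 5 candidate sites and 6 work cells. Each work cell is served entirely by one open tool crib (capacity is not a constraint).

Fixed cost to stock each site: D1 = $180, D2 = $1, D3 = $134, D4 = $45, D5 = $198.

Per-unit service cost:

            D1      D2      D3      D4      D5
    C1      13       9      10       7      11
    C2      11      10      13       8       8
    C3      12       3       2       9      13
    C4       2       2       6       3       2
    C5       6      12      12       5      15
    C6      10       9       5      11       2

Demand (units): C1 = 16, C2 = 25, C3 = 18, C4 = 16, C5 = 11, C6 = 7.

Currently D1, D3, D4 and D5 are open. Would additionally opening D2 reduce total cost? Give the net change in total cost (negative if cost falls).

Current service cost with {D1, D3, D4, D5}: 449.
Adding D2: each work cell re-picks its cheapest; new service cost 449, saving 0.
Extra fixed cost: 1. Net change = 1 − 0 = 1.
(Totals: 1006 → 1007.)

No — net change +1 (cost rises by 1).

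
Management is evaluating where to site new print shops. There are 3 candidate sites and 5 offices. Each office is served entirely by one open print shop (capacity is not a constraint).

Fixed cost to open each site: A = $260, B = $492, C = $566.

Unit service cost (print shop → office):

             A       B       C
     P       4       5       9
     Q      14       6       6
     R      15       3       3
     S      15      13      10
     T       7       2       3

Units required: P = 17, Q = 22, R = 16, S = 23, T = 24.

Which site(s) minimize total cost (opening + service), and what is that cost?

Open B only; minimum total cost 1104.

For any fixed open set, each office goes to its cheapest open site; total = fixed + service.
{B}: P→B 5·17=85, Q→B 6·22=132, R→B 3·16=48, S→B 13·23=299, T→B 2·24=48. Service 612; fixed 492; total 1104.
{C}: service 635 + fixed 566 = 1201
{A, B}: service 595 + fixed 752 = 1347
{A, B, C}: service 526 + fixed 1318 = 1844
(All 7 nonempty subsets were checked; B only is lowest.)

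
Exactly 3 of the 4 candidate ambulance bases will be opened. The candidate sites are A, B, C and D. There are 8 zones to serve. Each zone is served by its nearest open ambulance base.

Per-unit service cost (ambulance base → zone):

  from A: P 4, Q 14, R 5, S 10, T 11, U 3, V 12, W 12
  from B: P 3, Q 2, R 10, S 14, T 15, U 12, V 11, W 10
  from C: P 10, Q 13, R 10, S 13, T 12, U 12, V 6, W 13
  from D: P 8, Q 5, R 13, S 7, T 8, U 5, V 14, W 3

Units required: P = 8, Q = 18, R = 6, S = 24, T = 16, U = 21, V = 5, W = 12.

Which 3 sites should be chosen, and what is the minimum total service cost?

Choose A, B and D; total service cost 540.

With exactly 3 open, each zone uses its cheapest among the chosen.
{A, B, D}: P→B 3·8=24, Q→B 2·18=36, R→A 5·6=30, S→D 7·24=168, T→D 8·16=128, U→A 3·21=63, V→B 11·5=55, W→D 3·12=36. Service cost 540.
{A, C, D}: service cost 577
{B, C, D}: service cost 587
Among all 4 size-3 choices, {A, B, D} is lowest.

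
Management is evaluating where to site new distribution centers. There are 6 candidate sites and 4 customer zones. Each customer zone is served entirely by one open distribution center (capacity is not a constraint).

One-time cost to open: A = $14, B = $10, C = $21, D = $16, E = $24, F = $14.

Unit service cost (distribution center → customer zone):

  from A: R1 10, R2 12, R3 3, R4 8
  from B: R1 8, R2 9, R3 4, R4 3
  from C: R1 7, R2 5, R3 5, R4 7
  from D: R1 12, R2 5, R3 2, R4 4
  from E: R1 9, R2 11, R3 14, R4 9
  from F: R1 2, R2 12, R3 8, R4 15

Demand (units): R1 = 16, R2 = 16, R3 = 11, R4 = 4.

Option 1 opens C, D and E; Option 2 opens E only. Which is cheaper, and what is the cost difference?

Option 1: {C, D, E}: R1→C 7·16=112, R2→C 5·16=80, R3→D 2·11=22, R4→D 4·4=16. Service 230; fixed 61; total 291.
Option 2: {E}: R1→E 9·16=144, R2→E 11·16=176, R3→E 14·11=154, R4→E 9·4=36. Service 510; fixed 24; total 534.
Difference: |291 − 534| = 243.

Option 1 is cheaper by 243.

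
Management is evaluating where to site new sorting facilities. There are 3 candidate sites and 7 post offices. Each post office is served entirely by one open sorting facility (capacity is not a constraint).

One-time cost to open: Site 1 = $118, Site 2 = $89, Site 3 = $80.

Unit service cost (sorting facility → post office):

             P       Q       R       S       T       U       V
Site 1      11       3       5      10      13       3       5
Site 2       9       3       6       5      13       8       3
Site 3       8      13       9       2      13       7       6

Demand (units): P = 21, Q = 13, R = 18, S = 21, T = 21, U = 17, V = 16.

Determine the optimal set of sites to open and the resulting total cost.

For any fixed open set, each post office goes to its cheapest open site; total = fixed + service.
{Site 1, Site 3}: P→Site 3 8·21=168, Q→Site 1 3·13=39, R→Site 1 5·18=90, S→Site 3 2·21=42, T→Site 1 13·21=273, U→Site 1 3·17=51, V→Site 1 5·16=80. Service 743; fixed 198; total 941.
{Site 2, Site 3}: service 797 + fixed 169 = 966
{Site 2}: P→Site 2 9·21=189, Q→Site 2 3·13=39, R→Site 2 6·18=108, S→Site 2 5·21=105, T→Site 2 13·21=273, U→Site 2 8·17=136, V→Site 2 3·16=48. Service 898; fixed 89; total 987.
{Site 1, Site 2, Site 3}: service 711 + fixed 287 = 998
No other subset beats 941.

Open Site 1 and Site 3; minimum total cost 941.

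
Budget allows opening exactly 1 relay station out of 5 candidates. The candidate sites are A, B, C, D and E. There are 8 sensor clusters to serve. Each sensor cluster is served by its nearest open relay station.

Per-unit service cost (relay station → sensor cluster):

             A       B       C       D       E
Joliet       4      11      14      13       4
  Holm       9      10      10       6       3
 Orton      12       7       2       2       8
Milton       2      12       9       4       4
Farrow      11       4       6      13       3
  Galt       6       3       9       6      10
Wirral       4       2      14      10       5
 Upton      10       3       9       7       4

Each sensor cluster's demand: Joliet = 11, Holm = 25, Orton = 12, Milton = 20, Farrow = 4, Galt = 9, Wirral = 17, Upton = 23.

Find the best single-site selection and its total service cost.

With exactly 1 open, each sensor cluster uses its cheapest among the chosen.
{E}: Joliet→E 4·11=44, Holm→E 3·25=75, Orton→E 8·12=96, Milton→E 4·20=80, Farrow→E 3·4=12, Galt→E 10·9=90, Wirral→E 5·17=85, Upton→E 4·23=92. Service cost 574.
{D}: service cost 834
{B}: service cost 841
Among all 5 size-1 choices, {E} is lowest.

Choose E only; total service cost 574.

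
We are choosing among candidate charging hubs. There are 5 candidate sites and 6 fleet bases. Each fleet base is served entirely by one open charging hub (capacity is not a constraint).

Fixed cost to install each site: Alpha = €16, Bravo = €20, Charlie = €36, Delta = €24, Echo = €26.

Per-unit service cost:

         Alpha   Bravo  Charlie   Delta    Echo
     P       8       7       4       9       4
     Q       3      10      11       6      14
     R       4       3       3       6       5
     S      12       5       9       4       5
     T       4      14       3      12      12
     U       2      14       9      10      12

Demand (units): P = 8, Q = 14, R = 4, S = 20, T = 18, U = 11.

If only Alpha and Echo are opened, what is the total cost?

Each fleet base is assigned to its cheapest site among the open ones.
{Alpha, Echo}: P→Echo 4·8=32, Q→Alpha 3·14=42, R→Alpha 4·4=16, S→Echo 5·20=100, T→Alpha 4·18=72, U→Alpha 2·11=22. Service 284; fixed 42; total 326.

Total cost: 326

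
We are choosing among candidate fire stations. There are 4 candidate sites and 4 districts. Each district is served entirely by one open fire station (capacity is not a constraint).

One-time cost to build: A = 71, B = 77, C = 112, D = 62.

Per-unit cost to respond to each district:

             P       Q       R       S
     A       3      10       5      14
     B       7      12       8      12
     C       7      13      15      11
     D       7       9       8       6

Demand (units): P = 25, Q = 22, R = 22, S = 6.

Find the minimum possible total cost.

Minimum total cost: 552

For any fixed open set, each district goes to its cheapest open site; total = fixed + service.
{A, D}: P→A 3·25=75, Q→D 9·22=198, R→A 5·22=110, S→D 6·6=36. Service 419; fixed 133; total 552.
{A}: P→A 3·25=75, Q→A 10·22=220, R→A 5·22=110, S→A 14·6=84. Service 489; fixed 71; total 560.
{A, B}: P→A 3·25=75, Q→A 10·22=220, R→A 5·22=110, S→B 12·6=72. Service 477; fixed 148; total 625.
{A, B, C, D}: P→A 3·25=75, Q→D 9·22=198, R→A 5·22=110, S→D 6·6=36. Service 419; fixed 322; total 741.
No other subset beats 552.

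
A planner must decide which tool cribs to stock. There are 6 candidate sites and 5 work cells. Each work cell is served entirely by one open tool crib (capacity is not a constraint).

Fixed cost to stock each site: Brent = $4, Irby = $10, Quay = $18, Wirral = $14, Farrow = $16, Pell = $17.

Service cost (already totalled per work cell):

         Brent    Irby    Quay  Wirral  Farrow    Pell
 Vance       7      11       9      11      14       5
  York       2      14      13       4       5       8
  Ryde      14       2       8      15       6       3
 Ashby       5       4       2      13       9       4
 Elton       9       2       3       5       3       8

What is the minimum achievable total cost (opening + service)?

For any fixed open set, each work cell goes to its cheapest open site; total = fixed + service.
{Brent, Irby}: Vance→Brent 7, York→Brent 2, Ryde→Irby 2, Ashby→Irby 4, Elton→Irby 2. Service 17; fixed 14; total 31.
{Brent}: Vance→Brent 7, York→Brent 2, Ryde→Brent 14, Ashby→Brent 5, Elton→Brent 9. Service 37; fixed 4; total 41.
{Brent, Farrow}: Vance→Brent 7, York→Brent 2, Ryde→Farrow 6, Ashby→Brent 5, Elton→Farrow 3. Service 23; fixed 20; total 43.
{Brent, Irby, Quay, Wirral, Farrow, Pell}: Vance→Pell 5, York→Brent 2, Ryde→Irby 2, Ashby→Quay 2, Elton→Irby 2. Service 13; fixed 79; total 92.
No other subset beats 31.

Minimum total cost: 31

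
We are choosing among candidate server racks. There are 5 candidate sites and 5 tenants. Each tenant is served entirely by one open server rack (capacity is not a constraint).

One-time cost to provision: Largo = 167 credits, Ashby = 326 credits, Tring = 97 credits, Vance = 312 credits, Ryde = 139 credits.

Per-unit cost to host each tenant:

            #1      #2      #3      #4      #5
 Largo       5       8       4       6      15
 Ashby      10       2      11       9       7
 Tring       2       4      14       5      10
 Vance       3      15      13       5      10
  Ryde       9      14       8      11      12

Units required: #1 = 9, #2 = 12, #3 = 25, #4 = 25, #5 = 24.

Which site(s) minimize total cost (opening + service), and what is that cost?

Open Largo and Tring; minimum total cost 795.

For any fixed open set, each tenant goes to its cheapest open site; total = fixed + service.
{Largo, Tring}: #1→Tring 2·9=18, #2→Tring 4·12=48, #3→Largo 4·25=100, #4→Tring 5·25=125, #5→Tring 10·24=240. Service 531; fixed 264; total 795.
{Tring, Ryde}: #1→Tring 2·9=18, #2→Tring 4·12=48, #3→Ryde 8·25=200, #4→Tring 5·25=125, #5→Tring 10·24=240. Service 631; fixed 236; total 867.
{Tring}: service 781 + fixed 97 = 878
{Largo, Ashby, Tring, Vance, Ryde}: service 435 + fixed 1041 = 1476
No other subset beats 795.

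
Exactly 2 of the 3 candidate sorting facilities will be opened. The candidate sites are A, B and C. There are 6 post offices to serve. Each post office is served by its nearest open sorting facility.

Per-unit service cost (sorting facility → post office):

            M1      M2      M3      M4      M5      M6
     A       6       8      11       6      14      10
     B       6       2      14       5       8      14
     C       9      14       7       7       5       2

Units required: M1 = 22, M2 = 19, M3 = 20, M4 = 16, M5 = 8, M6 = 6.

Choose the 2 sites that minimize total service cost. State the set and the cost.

With exactly 2 open, each post office uses its cheapest among the chosen.
{B, C}: M1→B 6·22=132, M2→B 2·19=38, M3→C 7·20=140, M4→B 5·16=80, M5→C 5·8=40, M6→C 2·6=12. Service cost 442.
{A, C}: service cost 572
{A, B}: service cost 594
Among all 3 size-2 choices, {B, C} is lowest.

Choose B and C; total service cost 442.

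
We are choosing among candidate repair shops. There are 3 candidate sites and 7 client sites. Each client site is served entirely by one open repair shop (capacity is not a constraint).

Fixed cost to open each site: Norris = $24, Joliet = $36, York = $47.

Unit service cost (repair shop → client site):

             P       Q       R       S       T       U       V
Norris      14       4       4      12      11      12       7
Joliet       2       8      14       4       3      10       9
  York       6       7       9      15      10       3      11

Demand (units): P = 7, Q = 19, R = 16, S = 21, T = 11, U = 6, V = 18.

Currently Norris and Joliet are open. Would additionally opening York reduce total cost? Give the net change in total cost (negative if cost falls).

Current service cost with {Norris, Joliet}: 457.
Adding York: each client site re-picks its cheapest; new service cost 415, saving 42.
Extra fixed cost: 47. Net change = 47 − 42 = 5.
(Totals: 517 → 522.)

No — net change +5 (cost rises by 5).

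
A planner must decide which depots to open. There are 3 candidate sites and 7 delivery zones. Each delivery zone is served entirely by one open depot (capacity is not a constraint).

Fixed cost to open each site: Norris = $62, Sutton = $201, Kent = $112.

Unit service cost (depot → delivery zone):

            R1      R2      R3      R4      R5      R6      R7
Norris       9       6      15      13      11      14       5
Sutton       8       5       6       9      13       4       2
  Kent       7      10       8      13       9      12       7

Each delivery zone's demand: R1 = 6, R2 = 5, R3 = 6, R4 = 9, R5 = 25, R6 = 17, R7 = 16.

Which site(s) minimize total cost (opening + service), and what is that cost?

Open Sutton only; minimum total cost 816.

For any fixed open set, each delivery zone goes to its cheapest open site; total = fixed + service.
{Sutton}: R1→Sutton 8·6=48, R2→Sutton 5·5=25, R3→Sutton 6·6=36, R4→Sutton 9·9=81, R5→Sutton 13·25=325, R6→Sutton 4·17=68, R7→Sutton 2·16=32. Service 615; fixed 201; total 816.
{Sutton, Kent}: service 509 + fixed 313 = 822
{Norris, Sutton}: service 565 + fixed 263 = 828
{Norris, Sutton, Kent}: service 509 + fixed 375 = 884
No other subset beats 816.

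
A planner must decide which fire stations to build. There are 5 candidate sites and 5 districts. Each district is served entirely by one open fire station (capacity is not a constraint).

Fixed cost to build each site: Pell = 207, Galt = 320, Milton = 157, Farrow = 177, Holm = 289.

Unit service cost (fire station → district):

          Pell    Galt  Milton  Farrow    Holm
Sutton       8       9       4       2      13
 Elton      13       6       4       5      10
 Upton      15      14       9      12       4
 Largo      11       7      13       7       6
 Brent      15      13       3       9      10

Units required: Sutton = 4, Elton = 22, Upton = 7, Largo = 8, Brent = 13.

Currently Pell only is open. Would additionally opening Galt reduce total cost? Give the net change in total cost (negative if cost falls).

No — net change +101 (cost rises by 101).

Current service cost with {Pell}: 706.
Adding Galt: each district re-picks its cheapest; new service cost 487, saving 219.
Extra fixed cost: 320. Net change = 320 − 219 = 101.
(Totals: 913 → 1014.)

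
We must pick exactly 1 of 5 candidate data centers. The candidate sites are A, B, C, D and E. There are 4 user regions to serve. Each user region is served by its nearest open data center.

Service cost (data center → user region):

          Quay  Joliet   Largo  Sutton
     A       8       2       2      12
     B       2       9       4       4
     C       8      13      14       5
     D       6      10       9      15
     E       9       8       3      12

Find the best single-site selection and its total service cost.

With exactly 1 open, each user region uses its cheapest among the chosen.
{B}: Quay→B 2, Joliet→B 9, Largo→B 4, Sutton→B 4. Service cost 19.
{A}: service cost 24
{E}: service cost 32
Among all 5 size-1 choices, {B} is lowest.

Choose B only; total service cost 19.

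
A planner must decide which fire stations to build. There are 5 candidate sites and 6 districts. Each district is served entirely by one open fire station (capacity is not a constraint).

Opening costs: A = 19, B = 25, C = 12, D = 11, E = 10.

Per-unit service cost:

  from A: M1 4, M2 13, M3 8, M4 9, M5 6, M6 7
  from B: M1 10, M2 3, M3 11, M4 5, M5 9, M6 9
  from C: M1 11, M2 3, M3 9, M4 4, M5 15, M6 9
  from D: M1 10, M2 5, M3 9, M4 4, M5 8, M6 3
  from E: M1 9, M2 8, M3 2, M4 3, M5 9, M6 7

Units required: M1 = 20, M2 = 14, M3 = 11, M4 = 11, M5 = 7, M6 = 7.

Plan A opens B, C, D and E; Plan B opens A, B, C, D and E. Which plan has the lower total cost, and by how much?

Plan A: {B, C, D, E}: M1→E 9·20=180, M2→B 3·14=42, M3→E 2·11=22, M4→E 3·11=33, M5→D 8·7=56, M6→D 3·7=21. Service 354; fixed 58; total 412.
Plan B: {A, B, C, D, E}: M1→A 4·20=80, M2→B 3·14=42, M3→E 2·11=22, M4→E 3·11=33, M5→A 6·7=42, M6→D 3·7=21. Service 240; fixed 77; total 317.
Difference: |412 − 317| = 95.

Plan B is cheaper by 95.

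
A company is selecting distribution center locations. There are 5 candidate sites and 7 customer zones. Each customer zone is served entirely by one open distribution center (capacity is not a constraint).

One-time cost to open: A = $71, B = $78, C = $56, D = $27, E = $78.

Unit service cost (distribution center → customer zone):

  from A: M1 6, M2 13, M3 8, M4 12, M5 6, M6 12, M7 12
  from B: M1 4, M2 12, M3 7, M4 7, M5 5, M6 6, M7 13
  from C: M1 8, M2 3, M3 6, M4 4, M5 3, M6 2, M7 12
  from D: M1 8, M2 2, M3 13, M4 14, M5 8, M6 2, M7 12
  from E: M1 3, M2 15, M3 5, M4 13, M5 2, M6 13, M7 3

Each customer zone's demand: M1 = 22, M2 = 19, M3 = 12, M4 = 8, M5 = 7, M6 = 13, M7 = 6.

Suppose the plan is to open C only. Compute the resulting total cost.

Each customer zone is assigned to its cheapest site among the open ones.
{C}: M1→C 8·22=176, M2→C 3·19=57, M3→C 6·12=72, M4→C 4·8=32, M5→C 3·7=21, M6→C 2·13=26, M7→C 12·6=72. Service 456; fixed 56; total 512.

Total cost: 512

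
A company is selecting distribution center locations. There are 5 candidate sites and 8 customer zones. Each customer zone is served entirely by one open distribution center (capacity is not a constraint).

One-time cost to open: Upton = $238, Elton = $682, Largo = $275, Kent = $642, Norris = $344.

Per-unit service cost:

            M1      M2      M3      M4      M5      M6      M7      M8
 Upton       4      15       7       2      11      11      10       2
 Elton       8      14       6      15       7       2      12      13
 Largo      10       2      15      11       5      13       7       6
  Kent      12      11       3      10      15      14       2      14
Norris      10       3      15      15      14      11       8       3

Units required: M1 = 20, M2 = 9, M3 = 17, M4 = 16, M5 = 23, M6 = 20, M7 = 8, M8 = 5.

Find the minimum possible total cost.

For any fixed open set, each customer zone goes to its cheapest open site; total = fixed + service.
{Upton, Largo}: M1→Upton 4·20=80, M2→Largo 2·9=18, M3→Upton 7·17=119, M4→Upton 2·16=32, M5→Largo 5·23=115, M6→Upton 11·20=220, M7→Largo 7·8=56, M8→Upton 2·5=10. Service 650; fixed 513; total 1163.
{Upton}: service 929 + fixed 238 = 1167
{Largo}: M1→Largo 10·20=200, M2→Largo 2·9=18, M3→Largo 15·17=255, M4→Largo 11·16=176, M5→Largo 5·23=115, M6→Largo 13·20=260, M7→Largo 7·8=56, M8→Largo 6·5=30. Service 1110; fixed 275; total 1385.
{Upton, Elton, Largo, Kent, Norris}: service 362 + fixed 2181 = 2543
No other subset beats 1163.

Minimum total cost: 1163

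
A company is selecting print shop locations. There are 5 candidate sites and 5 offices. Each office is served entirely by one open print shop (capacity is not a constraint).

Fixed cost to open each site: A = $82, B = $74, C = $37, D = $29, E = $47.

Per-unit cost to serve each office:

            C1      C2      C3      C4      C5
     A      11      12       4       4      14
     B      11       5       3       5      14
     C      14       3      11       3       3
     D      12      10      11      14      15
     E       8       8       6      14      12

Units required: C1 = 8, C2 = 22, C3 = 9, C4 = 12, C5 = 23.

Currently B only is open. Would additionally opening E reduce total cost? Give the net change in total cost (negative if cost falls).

Yes — net change −23 (cost falls by 23).

Current service cost with {B}: 607.
Adding E: each office re-picks its cheapest; new service cost 537, saving 70.
Extra fixed cost: 47. Net change = 47 − 70 = -23.
(Totals: 681 → 658.)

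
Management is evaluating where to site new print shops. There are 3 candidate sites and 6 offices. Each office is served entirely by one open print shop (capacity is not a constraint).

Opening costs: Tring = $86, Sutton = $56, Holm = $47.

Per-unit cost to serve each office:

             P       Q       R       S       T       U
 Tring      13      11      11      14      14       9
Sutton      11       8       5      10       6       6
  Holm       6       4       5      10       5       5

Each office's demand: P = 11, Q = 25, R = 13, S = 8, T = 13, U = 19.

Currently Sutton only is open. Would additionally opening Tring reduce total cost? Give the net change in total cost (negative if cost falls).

Current service cost with {Sutton}: 658.
Adding Tring: each office re-picks its cheapest; new service cost 658, saving 0.
Extra fixed cost: 86. Net change = 86 − 0 = 86.
(Totals: 714 → 800.)

No — net change +86 (cost rises by 86).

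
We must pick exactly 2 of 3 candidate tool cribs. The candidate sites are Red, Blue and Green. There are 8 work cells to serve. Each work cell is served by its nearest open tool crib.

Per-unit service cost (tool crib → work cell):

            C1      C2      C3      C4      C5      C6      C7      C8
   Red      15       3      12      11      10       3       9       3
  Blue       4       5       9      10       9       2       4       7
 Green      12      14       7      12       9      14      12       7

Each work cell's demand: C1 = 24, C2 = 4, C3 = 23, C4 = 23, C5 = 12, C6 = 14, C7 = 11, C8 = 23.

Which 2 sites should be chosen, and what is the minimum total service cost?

Choose Red and Blue; total service cost 794.

With exactly 2 open, each work cell uses its cheapest among the chosen.
{Red, Blue}: C1→Blue 4·24=96, C2→Red 3·4=12, C3→Blue 9·23=207, C4→Blue 10·23=230, C5→Blue 9·12=108, C6→Blue 2·14=28, C7→Blue 4·11=44, C8→Red 3·23=69. Service cost 794.
{Blue, Green}: service cost 848
{Red, Green}: service cost 1032
Among all 3 size-2 choices, {Red, Blue} is lowest.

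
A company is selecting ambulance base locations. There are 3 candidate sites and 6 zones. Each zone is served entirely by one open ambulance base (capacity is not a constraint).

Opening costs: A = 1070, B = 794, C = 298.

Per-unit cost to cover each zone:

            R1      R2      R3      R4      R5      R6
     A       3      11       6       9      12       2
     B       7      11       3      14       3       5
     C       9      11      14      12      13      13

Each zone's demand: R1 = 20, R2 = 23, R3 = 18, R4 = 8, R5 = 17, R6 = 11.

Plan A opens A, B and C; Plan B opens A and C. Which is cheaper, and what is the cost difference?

Plan B is cheaper by 587.

Plan A: {A, B, C}: R1→A 3·20=60, R2→A 11·23=253, R3→B 3·18=54, R4→A 9·8=72, R5→B 3·17=51, R6→A 2·11=22. Service 512; fixed 2162; total 2674.
Plan B: {A, C}: R1→A 3·20=60, R2→A 11·23=253, R3→A 6·18=108, R4→A 9·8=72, R5→A 12·17=204, R6→A 2·11=22. Service 719; fixed 1368; total 2087.
Difference: |2674 − 2087| = 587.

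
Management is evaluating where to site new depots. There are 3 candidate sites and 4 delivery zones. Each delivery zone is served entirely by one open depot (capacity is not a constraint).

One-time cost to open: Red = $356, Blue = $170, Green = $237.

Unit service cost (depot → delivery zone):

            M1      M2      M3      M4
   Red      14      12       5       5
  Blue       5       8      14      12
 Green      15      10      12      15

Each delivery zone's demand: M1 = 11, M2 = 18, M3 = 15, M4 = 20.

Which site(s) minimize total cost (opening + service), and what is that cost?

For any fixed open set, each delivery zone goes to its cheapest open site; total = fixed + service.
{Blue}: M1→Blue 5·11=55, M2→Blue 8·18=144, M3→Blue 14·15=210, M4→Blue 12·20=240. Service 649; fixed 170; total 819.
{Red, Blue}: M1→Blue 5·11=55, M2→Blue 8·18=144, M3→Red 5·15=75, M4→Red 5·20=100. Service 374; fixed 526; total 900.
{Red}: service 545 + fixed 356 = 901
{Red, Blue, Green}: service 374 + fixed 763 = 1137
No other subset beats 819.

Open Blue only; minimum total cost 819.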